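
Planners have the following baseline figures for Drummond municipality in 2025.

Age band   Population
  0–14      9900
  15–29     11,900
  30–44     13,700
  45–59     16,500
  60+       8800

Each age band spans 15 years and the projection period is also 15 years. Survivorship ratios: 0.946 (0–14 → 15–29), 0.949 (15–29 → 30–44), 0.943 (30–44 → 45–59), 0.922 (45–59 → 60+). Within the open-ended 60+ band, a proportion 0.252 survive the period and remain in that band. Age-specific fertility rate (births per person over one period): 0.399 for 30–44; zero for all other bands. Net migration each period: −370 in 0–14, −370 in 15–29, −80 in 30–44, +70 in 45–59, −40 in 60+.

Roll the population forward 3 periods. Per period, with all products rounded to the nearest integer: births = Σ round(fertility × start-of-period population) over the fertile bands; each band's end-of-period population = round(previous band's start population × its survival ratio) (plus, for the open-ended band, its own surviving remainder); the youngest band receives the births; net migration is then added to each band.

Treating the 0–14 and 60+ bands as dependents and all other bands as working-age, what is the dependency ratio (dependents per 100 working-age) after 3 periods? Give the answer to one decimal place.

107.6

Numbering the bands 1..5 from youngest to oldest:
Period 1.
Births: 13700 * 0.399 = 5466
Band 2: 9900 * 0.946 = 9365
Band 3: 11900 * 0.949 = 11293
Band 4: 13700 * 0.943 = 12919
Band 5: 16500 * 0.922 + 8800 * 0.252 = 15213 + 2218 = 17431
Net migration: Band 1 − 370 → 5096; Band 2 − 370 → 8995; Band 3 − 80 → 11213; Band 4 + 70 → 12989; Band 5 − 40 → 17391
→ [5096, 8995, 11213, 12989, 17391]
Period 2.
Births: 11213 * 0.399 = 4474
Band 2: 5096 * 0.946 = 4821
Band 3: 8995 * 0.949 = 8536
Band 4: 11213 * 0.943 = 10574
Band 5: 12989 * 0.922 + 17391 * 0.252 = 11976 + 4383 = 16359
Net migration: Band 1 − 370 → 4104; Band 2 − 370 → 4451; Band 3 − 80 → 8456; Band 4 + 70 → 10644; Band 5 − 40 → 16319
→ [4104, 4451, 8456, 10644, 16319]
Period 3.
Births: 8456 * 0.399 = 3374
Band 2: 4104 * 0.946 = 3882
Band 3: 4451 * 0.949 = 4224
Band 4: 8456 * 0.943 = 7974
Band 5: 10644 * 0.922 + 16319 * 0.252 = 9814 + 4112 = 13926
Net migration: Band 1 − 370 → 3004; Band 2 − 370 → 3512; Band 3 − 80 → 4144; Band 4 + 70 → 8044; Band 5 − 40 → 13886
→ [3004, 3512, 4144, 8044, 13886]
Dependents (band 0–14 + band 60+) = 3004 + 13886 = 16890; working-age = 15700; ratio = 16890/15700 × 100 = 107.6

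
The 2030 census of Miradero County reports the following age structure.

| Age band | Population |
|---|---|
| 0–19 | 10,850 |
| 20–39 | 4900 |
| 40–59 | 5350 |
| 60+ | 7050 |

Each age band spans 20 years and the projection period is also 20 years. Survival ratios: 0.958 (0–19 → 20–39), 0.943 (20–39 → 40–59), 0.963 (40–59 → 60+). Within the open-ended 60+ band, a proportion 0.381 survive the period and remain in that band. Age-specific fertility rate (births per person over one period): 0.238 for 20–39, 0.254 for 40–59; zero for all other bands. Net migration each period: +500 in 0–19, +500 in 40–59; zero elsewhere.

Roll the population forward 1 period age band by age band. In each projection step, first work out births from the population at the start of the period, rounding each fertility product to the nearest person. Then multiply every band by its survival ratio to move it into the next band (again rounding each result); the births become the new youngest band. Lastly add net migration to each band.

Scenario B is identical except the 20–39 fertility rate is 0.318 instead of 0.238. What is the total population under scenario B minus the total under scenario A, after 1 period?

392

Numbering the groups 1..4 from youngest to oldest:
— Period 1 —
Births: 4900 × 0.238 = 1166  |  5350 × 0.254 = 1359 ⇒ total 2525
Group 2: 10850 × 0.958 = 10394
Group 3: 4900 × 0.943 = 4621
Group 4: 5350 × 0.963 + 7050 × 0.381 = 5152 + 2686 = 7838
Net migration: Group 1 + 500 → 3025; Group 3 + 500 → 5121
Population now: 0–19=3025, 20–39=10394, 40–59=5121, 60+=7838
Scenario A total after 1 period: 26378
Scenario B projection —
— Period 1 —
Births: 4900 × 0.318 = 1558  |  5350 × 0.254 = 1359 ⇒ total 2917
Group 2: 10850 × 0.958 = 10394
Group 3: 4900 × 0.943 = 4621
Group 4: 5350 × 0.963 + 7050 × 0.381 = 5152 + 2686 = 7838
Net migration: Group 1 + 500 → 3417; Group 3 + 500 → 5121
Population now: 0–19=3417, 20–39=10394, 40–59=5121, 60+=7838
Scenario B total after 1 period: 26770
Difference B − A = 26770 − 26378 = 392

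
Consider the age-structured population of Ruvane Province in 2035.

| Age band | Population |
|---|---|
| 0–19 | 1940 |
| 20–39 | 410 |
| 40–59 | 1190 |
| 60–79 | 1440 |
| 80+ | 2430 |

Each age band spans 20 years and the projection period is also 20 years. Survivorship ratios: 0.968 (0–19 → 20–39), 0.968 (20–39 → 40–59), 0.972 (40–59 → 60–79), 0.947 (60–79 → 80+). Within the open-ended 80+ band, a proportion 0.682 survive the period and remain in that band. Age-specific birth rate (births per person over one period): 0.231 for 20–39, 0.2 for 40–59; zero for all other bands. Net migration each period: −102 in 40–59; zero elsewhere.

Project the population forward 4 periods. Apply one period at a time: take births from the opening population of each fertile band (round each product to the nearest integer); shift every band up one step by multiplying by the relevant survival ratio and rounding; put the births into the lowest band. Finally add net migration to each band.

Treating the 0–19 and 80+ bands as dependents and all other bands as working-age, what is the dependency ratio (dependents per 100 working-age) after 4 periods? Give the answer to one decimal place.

349.7

Numbering the bands 1..5 from youngest to oldest:
After projecting period 1:
Births: 410 × 0.231 = 95  |  1190 × 0.2 = 238 — total 333
Band 2: 1940 × 0.968 = 1878
Band 3: 410 × 0.968 = 397
Band 4: 1190 × 0.972 = 1157
Band 5: 1440 × 0.947 + 2430 × 0.682 = 1364 + 1657 = 3021
Net migration: Band 3 − 102 → 295
Population now: 0–19=333, 20–39=1878, 40–59=295, 60–79=1157, 80+=3021
After projecting period 2:
Births: 1878 × 0.231 = 434  |  295 × 0.2 = 59 — total 493
Band 2: 333 × 0.968 = 322
Band 3: 1878 × 0.968 = 1818
Band 4: 295 × 0.972 = 287
Band 5: 1157 × 0.947 + 3021 × 0.682 = 1096 + 2060 = 3156
Net migration: Band 3 − 102 → 1716
Population now: 0–19=493, 20–39=322, 40–59=1716, 60–79=287, 80+=3156
After projecting period 3:
Births: 322 × 0.231 = 74  |  1716 × 0.2 = 343 — total 417
Band 2: 493 × 0.968 = 477
Band 3: 322 × 0.968 = 312
Band 4: 1716 × 0.972 = 1668
Band 5: 287 × 0.947 + 3156 × 0.682 = 272 + 2152 = 2424
Net migration: Band 3 − 102 → 210
Population now: 0–19=417, 20–39=477, 40–59=210, 60–79=1668, 80+=2424
After projecting period 4:
Births: 477 × 0.231 = 110  |  210 × 0.2 = 42 — total 152
Band 2: 417 × 0.968 = 404
Band 3: 477 × 0.968 = 462
Band 4: 210 × 0.972 = 204
Band 5: 1668 × 0.947 + 2424 × 0.682 = 1580 + 1653 = 3233
Net migration: Band 3 − 102 → 360
Population now: 0–19=152, 20–39=404, 40–59=360, 60–79=204, 80+=3233
Dependents (band 0–19 + band 80+) = 152 + 3233 = 3385; working-age = 968; ratio = 3385/968 × 100 = 349.7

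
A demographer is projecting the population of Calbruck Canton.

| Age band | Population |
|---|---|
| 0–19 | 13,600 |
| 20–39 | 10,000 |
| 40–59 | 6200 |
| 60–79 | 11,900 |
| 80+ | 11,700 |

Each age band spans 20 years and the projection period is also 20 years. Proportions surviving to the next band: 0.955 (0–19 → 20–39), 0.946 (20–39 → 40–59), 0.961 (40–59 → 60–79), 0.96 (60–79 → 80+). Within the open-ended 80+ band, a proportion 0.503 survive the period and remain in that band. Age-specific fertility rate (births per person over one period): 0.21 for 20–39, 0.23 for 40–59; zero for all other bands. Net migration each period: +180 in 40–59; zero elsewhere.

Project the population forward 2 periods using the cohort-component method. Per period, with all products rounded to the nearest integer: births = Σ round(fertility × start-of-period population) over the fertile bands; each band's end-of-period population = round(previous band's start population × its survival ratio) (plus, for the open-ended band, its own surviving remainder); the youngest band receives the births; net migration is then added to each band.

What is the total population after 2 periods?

44468

Period 1.
Births: 10000 × 0.21 = 2100  |  6200 × 0.23 = 1426 — total 3526
20–39: 13600 × 0.955 = 12988
40–59: 10000 × 0.946 = 9460
60–79: 6200 × 0.961 = 5958
80+: 11900 × 0.96 + 11700 × 0.503 = 11424 + 5885 = 17309
Net migration: 40–59 + 180 → 9640
End of period: [3526, 12988, 9640, 5958, 17309]
Period 2.
Births: 12988 × 0.21 = 2727  |  9640 × 0.23 = 2217 — total 4944
20–39: 3526 × 0.955 = 3367
40–59: 12988 × 0.946 = 12287
60–79: 9640 × 0.961 = 9264
80+: 5958 × 0.96 + 17309 × 0.503 = 5720 + 8706 = 14426
Net migration: 40–59 + 180 → 12467
End of period: [4944, 3367, 12467, 9264, 14426]
Total after period 2: 4944 + 3367 + 12467 + 9264 + 14426 = 44468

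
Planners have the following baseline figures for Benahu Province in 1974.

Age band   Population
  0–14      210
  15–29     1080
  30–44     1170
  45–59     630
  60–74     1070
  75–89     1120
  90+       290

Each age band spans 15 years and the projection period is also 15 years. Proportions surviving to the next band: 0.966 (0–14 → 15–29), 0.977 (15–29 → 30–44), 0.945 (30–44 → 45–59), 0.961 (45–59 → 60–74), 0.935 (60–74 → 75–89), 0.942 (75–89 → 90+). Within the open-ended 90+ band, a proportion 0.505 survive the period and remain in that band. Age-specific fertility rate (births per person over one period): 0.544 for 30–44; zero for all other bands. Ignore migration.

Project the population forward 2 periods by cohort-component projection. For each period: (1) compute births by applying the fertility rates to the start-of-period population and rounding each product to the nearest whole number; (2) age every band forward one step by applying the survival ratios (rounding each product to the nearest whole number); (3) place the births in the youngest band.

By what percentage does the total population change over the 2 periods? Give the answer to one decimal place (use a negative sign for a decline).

Period 1:
Births: 1170 × 0.544 = 636
15–29: 210 × 0.966 = 203
30–44: 1080 × 0.977 = 1055
45–59: 1170 × 0.945 = 1106
60–74: 630 × 0.961 = 605
75–89: 1070 × 0.935 = 1000
90+: 1120 × 0.942 + 290 × 0.505 = 1055 + 146 = 1201
Giving 636 / 203 / 1055 / 1106 / 605 / 1000 / 1201.
Period 2:
Births: 1055 × 0.544 = 574
15–29: 636 × 0.966 = 614
30–44: 203 × 0.977 = 198
45–59: 1055 × 0.945 = 997
60–74: 1106 × 0.961 = 1063
75–89: 605 × 0.935 = 566
90+: 1000 × 0.942 + 1201 × 0.505 = 942 + 607 = 1549
Giving 574 / 614 / 198 / 997 / 1063 / 566 / 1549.
Total: 5570 → 5561; change = -9; percentage change = -0.2%

-0.2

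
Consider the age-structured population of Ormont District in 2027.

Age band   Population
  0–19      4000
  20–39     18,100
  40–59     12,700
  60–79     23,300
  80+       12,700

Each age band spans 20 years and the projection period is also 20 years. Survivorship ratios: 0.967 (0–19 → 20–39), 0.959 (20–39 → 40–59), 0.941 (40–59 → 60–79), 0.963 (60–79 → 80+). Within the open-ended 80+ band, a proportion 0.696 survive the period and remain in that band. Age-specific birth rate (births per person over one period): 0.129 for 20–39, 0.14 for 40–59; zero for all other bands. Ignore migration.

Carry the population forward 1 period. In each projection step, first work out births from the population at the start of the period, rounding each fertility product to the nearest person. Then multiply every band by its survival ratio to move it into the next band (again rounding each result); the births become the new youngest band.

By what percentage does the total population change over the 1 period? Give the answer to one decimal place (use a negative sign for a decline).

-3.2

Call the bands 1 to 5, youngest first.
[period 1]
Births: 18100 * 0.129 = 2335  |  12700 * 0.14 = 1778 — total 4113
Band 2: 4000 * 0.967 = 3868
Band 3: 18100 * 0.959 = 17358
Band 4: 12700 * 0.941 = 11951
Band 5: 23300 * 0.963 + 12700 * 0.696 = 22438 + 8839 = 31277
Population now: 0–19=4113, 20–39=3868, 40–59=17358, 60–79=11951, 80+=31277
Total: 70800 → 68567; change = -2233; percentage change = -3.2%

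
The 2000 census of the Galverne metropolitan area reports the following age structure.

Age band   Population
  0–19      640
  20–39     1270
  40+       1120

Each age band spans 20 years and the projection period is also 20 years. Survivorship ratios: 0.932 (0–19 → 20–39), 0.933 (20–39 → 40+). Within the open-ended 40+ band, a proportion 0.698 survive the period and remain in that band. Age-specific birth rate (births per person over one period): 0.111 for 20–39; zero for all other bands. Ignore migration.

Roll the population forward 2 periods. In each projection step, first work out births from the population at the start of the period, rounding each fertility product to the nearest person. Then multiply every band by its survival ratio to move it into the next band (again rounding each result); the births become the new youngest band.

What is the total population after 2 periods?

(Bands numbered youngest = 1 to oldest = 3.)
Period 1.
Births: 1270 × 0.111 = 141
Band 2: 640 × 0.932 = 596
Band 3: 1270 × 0.933 + 1120 × 0.698 = 1185 + 782 = 1967
Population now: 0–19=141, 20–39=596, 40+=1967
Period 2.
Births: 596 × 0.111 = 66
Band 2: 141 × 0.932 = 131
Band 3: 596 × 0.933 + 1967 × 0.698 = 556 + 1373 = 1929
Population now: 0–19=66, 20–39=131, 40+=1929
Total after period 2: 66 + 131 + 1929 = 2126

2126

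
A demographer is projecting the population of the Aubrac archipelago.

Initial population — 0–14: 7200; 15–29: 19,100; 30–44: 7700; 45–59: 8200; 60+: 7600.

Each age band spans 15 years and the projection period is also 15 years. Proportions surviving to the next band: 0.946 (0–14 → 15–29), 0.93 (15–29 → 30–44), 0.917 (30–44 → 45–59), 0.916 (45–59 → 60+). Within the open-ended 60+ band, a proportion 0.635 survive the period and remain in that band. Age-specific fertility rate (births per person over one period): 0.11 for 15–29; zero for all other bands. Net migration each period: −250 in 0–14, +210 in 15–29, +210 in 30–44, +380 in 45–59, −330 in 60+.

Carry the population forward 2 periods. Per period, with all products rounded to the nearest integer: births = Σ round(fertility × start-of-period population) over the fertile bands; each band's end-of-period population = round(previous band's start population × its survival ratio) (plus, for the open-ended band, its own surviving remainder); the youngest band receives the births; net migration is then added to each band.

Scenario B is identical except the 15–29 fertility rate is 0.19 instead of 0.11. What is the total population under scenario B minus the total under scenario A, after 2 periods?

(Bands numbered youngest = 1 to oldest = 5.)
Period 1.
Births: 19100 × 0.11 = 2101
Band 2: 7200 × 0.946 = 6811
Band 3: 19100 × 0.93 = 17763
Band 4: 7700 × 0.917 = 7061
Band 5: 8200 × 0.916 + 7600 × 0.635 = 7511 + 4826 = 12337
Net migration: Band 1 − 250 → 1851; Band 2 + 210 → 7021; Band 3 + 210 → 17973; Band 4 + 380 → 7441; Band 5 − 330 → 12007
→ [1851, 7021, 17973, 7441, 12007]
Period 2.
Births: 7021 × 0.11 = 772
Band 2: 1851 × 0.946 = 1751
Band 3: 7021 × 0.93 = 6530
Band 4: 17973 × 0.917 = 16481
Band 5: 7441 × 0.916 + 12007 × 0.635 = 6816 + 7624 = 14440
Net migration: Band 1 − 250 → 522; Band 2 + 210 → 1961; Band 3 + 210 → 6740; Band 4 + 380 → 16861; Band 5 − 330 → 14110
→ [522, 1961, 6740, 16861, 14110]
Scenario A total after 2 periods: 40194
Scenario B projection —
Period 1.
Births: 19100 × 0.19 = 3629
Band 2: 7200 × 0.946 = 6811
Band 3: 19100 × 0.93 = 17763
Band 4: 7700 × 0.917 = 7061
Band 5: 8200 × 0.916 + 7600 × 0.635 = 7511 + 4826 = 12337
Net migration: Band 1 − 250 → 3379; Band 2 + 210 → 7021; Band 3 + 210 → 17973; Band 4 + 380 → 7441; Band 5 − 330 → 12007
→ [3379, 7021, 17973, 7441, 12007]
Period 2.
Births: 7021 × 0.19 = 1334
Band 2: 3379 × 0.946 = 3197
Band 3: 7021 × 0.93 = 6530
Band 4: 17973 × 0.917 = 16481
Band 5: 7441 × 0.916 + 12007 × 0.635 = 6816 + 7624 = 14440
Net migration: Band 1 − 250 → 1084; Band 2 + 210 → 3407; Band 3 + 210 → 6740; Band 4 + 380 → 16861; Band 5 − 330 → 14110
→ [1084, 3407, 6740, 16861, 14110]
Scenario B total after 2 periods: 42202
Difference B − A = 42202 − 40194 = 2008

2008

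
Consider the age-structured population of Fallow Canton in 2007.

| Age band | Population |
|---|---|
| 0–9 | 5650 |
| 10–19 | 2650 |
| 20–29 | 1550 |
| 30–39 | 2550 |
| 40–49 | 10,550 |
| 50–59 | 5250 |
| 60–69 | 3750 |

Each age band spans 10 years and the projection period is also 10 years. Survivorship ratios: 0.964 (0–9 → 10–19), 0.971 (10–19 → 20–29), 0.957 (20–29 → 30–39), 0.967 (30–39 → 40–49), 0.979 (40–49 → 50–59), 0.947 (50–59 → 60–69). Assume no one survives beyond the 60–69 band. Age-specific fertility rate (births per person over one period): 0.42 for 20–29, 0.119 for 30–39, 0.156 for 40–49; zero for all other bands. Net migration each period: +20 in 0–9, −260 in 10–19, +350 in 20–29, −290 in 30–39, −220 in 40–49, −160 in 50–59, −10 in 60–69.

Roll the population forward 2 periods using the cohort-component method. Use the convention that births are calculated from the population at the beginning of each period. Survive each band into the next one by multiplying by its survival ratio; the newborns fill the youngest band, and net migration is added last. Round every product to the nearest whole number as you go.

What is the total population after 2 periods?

(Bands numbered youngest = 1 to oldest = 7.)
Period 1.
Births: 1550 × 0.42 = 651  |  2550 × 0.119 = 303  |  10550 × 0.156 = 1646 ⇒ total 2600
Band 2: 5650 × 0.964 = 5447
Band 3: 2650 × 0.971 = 2573
Band 4: 1550 × 0.957 = 1483
Band 5: 2550 × 0.967 = 2466
Band 6: 10550 × 0.979 = 10328
Band 7: 5250 × 0.947 = 4972
Net migration: Band 1 + 20 → 2620; Band 2 − 260 → 5187; Band 3 + 350 → 2923; Band 4 − 290 → 1193; Band 5 − 220 → 2246; Band 6 − 160 → 10168; Band 7 − 10 → 4962
Population now: 0–9=2620, 10–19=5187, 20–29=2923, 30–39=1193, 40–49=2246, 50–59=10168, 60–69=4962
Period 2.
Births: 2923 × 0.42 = 1228  |  1193 × 0.119 = 142  |  2246 × 0.156 = 350 ⇒ total 1720
Band 2: 2620 × 0.964 = 2526
Band 3: 5187 × 0.971 = 5037
Band 4: 2923 × 0.957 = 2797
Band 5: 1193 × 0.967 = 1154
Band 6: 2246 × 0.979 = 2199
Band 7: 10168 × 0.947 = 9629
Net migration: Band 1 + 20 → 1740; Band 2 − 260 → 2266; Band 3 + 350 → 5387; Band 4 − 290 → 2507; Band 5 − 220 → 934; Band 6 − 160 → 2039; Band 7 − 10 → 9619
Population now: 0–9=1740, 10–19=2266, 20–29=5387, 30–39=2507, 40–49=934, 50–59=2039, 60–69=9619
Total after period 2: 1740 + 2266 + 5387 + 2507 + 934 + 2039 + 9619 = 24492

24492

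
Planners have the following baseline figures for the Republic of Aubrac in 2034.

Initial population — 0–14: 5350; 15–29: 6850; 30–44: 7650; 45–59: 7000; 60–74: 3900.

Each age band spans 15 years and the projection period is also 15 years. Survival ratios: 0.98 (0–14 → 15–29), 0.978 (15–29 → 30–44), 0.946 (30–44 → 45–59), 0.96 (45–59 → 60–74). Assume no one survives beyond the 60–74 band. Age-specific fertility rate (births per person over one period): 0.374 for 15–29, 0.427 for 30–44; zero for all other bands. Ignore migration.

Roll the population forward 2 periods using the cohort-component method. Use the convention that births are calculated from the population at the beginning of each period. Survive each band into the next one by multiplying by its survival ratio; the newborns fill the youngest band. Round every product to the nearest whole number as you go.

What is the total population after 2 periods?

Period 1.
Births: 6850 * 0.374 = 2562, 7650 * 0.427 = 3267 — total 5829
15–29: 5350 * 0.98 = 5243
30–44: 6850 * 0.978 = 6699
45–59: 7650 * 0.946 = 7237
60–74: 7000 * 0.96 = 6720
Population now: 0–14=5829, 15–29=5243, 30–44=6699, 45–59=7237, 60–74=6720
Period 2.
Births: 5243 * 0.374 = 1961, 6699 * 0.427 = 2860 — total 4821
15–29: 5829 * 0.98 = 5712
30–44: 5243 * 0.978 = 5128
45–59: 6699 * 0.946 = 6337
60–74: 7237 * 0.96 = 6948
Population now: 0–14=4821, 15–29=5712, 30–44=5128, 45–59=6337, 60–74=6948
Total after period 2: 4821 + 5712 + 5128 + 6337 + 6948 = 28946

28946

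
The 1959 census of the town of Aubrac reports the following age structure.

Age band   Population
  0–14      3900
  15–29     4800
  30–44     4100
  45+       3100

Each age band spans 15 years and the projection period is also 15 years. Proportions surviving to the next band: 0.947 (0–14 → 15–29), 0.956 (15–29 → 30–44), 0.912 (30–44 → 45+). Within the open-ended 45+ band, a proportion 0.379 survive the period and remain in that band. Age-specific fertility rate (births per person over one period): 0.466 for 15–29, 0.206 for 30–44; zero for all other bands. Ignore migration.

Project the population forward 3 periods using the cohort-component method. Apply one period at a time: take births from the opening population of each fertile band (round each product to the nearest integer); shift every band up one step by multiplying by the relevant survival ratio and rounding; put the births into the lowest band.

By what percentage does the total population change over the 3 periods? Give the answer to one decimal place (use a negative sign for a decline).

Period 1:
Births: 4800 × 0.466 = 2237 ; 4100 × 0.206 = 845 → 3082
15–29: 3900 × 0.947 = 3693
30–44: 4800 × 0.956 = 4589
45+: 4100 × 0.912 + 3100 × 0.379 = 3739 + 1175 = 4914
End of period: [3082, 3693, 4589, 4914]
Period 2:
Births: 3693 × 0.466 = 1721 ; 4589 × 0.206 = 945 → 2666
15–29: 3082 × 0.947 = 2919
30–44: 3693 × 0.956 = 3531
45+: 4589 × 0.912 + 4914 × 0.379 = 4185 + 1862 = 6047
End of period: [2666, 2919, 3531, 6047]
Period 3:
Births: 2919 × 0.466 = 1360 ; 3531 × 0.206 = 727 → 2087
15–29: 2666 × 0.947 = 2525
30–44: 2919 × 0.956 = 2791
45+: 3531 × 0.912 + 6047 × 0.379 = 3220 + 2292 = 5512
End of period: [2087, 2525, 2791, 5512]
Total: 15900 → 12915; change = -2985; percentage change = -18.8%

-18.8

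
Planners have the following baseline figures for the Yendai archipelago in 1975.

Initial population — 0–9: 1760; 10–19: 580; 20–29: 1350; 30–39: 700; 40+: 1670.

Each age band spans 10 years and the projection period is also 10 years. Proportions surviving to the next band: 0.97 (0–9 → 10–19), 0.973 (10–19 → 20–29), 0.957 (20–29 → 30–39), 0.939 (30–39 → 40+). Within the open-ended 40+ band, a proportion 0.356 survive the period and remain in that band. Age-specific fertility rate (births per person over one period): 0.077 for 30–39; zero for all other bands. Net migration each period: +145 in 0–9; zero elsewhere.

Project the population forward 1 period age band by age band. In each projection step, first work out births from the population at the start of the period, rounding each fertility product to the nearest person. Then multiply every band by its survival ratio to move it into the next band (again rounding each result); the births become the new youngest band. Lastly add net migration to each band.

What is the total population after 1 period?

— Period 1 —
Births: 700 * 0.077 = 54
10–19: 1760 * 0.97 = 1707
20–29: 580 * 0.973 = 564
30–39: 1350 * 0.957 = 1292
40+: 700 * 0.939 + 1670 * 0.356 = 657 + 595 = 1252
Net migration: 0–9 + 145 → 199
End of period: [199, 1707, 564, 1292, 1252]
Total after period 1: 199 + 1707 + 564 + 1292 + 1252 = 5014

5014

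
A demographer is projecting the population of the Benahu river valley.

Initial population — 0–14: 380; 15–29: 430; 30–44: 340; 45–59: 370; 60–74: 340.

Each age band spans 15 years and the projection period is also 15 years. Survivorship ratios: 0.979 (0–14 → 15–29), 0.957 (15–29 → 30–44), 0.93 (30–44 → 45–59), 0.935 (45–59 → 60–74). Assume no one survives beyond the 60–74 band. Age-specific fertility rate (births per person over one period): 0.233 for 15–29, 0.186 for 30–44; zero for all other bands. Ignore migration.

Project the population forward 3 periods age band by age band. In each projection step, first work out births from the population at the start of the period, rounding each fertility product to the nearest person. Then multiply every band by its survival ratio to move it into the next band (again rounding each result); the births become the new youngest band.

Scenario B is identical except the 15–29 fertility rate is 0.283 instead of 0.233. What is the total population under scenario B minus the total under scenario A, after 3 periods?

Period 1.
Births: 430 × 0.233 = 100, 340 × 0.186 = 63 → 163
15–29: 380 × 0.979 = 372
30–44: 430 × 0.957 = 412
45–59: 340 × 0.93 = 316
60–74: 370 × 0.935 = 346
Population now: 0–14=163, 15–29=372, 30–44=412, 45–59=316, 60–74=346
Period 2.
Births: 372 × 0.233 = 87, 412 × 0.186 = 77 → 164
15–29: 163 × 0.979 = 160
30–44: 372 × 0.957 = 356
45–59: 412 × 0.93 = 383
60–74: 316 × 0.935 = 295
Population now: 0–14=164, 15–29=160, 30–44=356, 45–59=383, 60–74=295
Period 3.
Births: 160 × 0.233 = 37, 356 × 0.186 = 66 → 103
15–29: 164 × 0.979 = 161
30–44: 160 × 0.957 = 153
45–59: 356 × 0.93 = 331
60–74: 383 × 0.935 = 358
Population now: 0–14=103, 15–29=161, 30–44=153, 45–59=331, 60–74=358
Scenario A total after 3 periods: 1106
Scenario B projection —
Period 1.
Births: 430 × 0.283 = 122, 340 × 0.186 = 63 → 185
15–29: 380 × 0.979 = 372
30–44: 430 × 0.957 = 412
45–59: 340 × 0.93 = 316
60–74: 370 × 0.935 = 346
Population now: 0–14=185, 15–29=372, 30–44=412, 45–59=316, 60–74=346
Period 2.
Births: 372 × 0.283 = 105, 412 × 0.186 = 77 → 182
15–29: 185 × 0.979 = 181
30–44: 372 × 0.957 = 356
45–59: 412 × 0.93 = 383
60–74: 316 × 0.935 = 295
Population now: 0–14=182, 15–29=181, 30–44=356, 45–59=383, 60–74=295
Period 3.
Births: 181 × 0.283 = 51, 356 × 0.186 = 66 → 117
15–29: 182 × 0.979 = 178
30–44: 181 × 0.957 = 173
45–59: 356 × 0.93 = 331
60–74: 383 × 0.935 = 358
Population now: 0–14=117, 15–29=178, 30–44=173, 45–59=331, 60–74=358
Scenario B total after 3 periods: 1157
Difference B − A = 1157 − 1106 = 51

51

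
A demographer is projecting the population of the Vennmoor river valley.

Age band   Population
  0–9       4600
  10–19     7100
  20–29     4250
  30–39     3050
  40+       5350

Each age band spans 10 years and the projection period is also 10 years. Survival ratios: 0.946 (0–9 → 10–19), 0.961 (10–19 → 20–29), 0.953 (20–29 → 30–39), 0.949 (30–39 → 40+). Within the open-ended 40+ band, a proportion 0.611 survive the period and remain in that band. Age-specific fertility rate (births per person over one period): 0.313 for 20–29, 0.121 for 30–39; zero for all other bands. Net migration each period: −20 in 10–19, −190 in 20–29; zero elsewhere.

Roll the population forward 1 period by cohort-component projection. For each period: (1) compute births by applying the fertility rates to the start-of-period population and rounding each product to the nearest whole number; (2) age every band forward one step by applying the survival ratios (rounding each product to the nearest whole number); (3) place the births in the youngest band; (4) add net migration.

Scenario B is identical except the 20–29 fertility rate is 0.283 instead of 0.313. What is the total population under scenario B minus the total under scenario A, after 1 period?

-127

Numbering the bands 1..5 from youngest to oldest:
— Period 1 —
Births: 4250 × 0.313 = 1330  |  3050 × 0.121 = 369 → total 1699
Band 2: 4600 × 0.946 = 4352
Band 3: 7100 × 0.961 = 6823
Band 4: 4250 × 0.953 = 4050
Band 5: 3050 × 0.949 + 5350 × 0.611 = 2894 + 3269 = 6163
Net migration: Band 2 − 20 → 4332; Band 3 − 190 → 6633
→ [1699, 4332, 6633, 4050, 6163]
Scenario A total after 1 period: 22877
Scenario B projection —
— Period 1 —
Births: 4250 × 0.283 = 1203  |  3050 × 0.121 = 369 → total 1572
Band 2: 4600 × 0.946 = 4352
Band 3: 7100 × 0.961 = 6823
Band 4: 4250 × 0.953 = 4050
Band 5: 3050 × 0.949 + 5350 × 0.611 = 2894 + 3269 = 6163
Net migration: Band 2 − 20 → 4332; Band 3 − 190 → 6633
→ [1572, 4332, 6633, 4050, 6163]
Scenario B total after 1 period: 22750
Difference B − A = 22750 − 22877 = -127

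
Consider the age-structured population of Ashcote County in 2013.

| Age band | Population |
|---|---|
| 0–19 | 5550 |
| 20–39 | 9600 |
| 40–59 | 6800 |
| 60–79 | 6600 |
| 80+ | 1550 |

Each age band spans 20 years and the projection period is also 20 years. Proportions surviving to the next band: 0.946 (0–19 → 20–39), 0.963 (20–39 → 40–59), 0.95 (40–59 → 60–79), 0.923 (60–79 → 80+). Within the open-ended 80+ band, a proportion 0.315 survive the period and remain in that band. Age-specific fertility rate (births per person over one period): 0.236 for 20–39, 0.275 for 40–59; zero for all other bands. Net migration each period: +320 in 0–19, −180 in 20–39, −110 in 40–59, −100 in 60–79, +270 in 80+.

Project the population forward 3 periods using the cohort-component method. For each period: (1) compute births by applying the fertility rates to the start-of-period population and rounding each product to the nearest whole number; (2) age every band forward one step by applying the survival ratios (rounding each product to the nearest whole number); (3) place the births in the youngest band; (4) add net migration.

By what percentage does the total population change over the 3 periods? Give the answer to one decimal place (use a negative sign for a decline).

-16.2

[period 1]
Births: 9600 * 0.236 = 2266, 6800 * 0.275 = 1870 → 4136
20–39: 5550 * 0.946 = 5250
40–59: 9600 * 0.963 = 9245
60–79: 6800 * 0.95 = 6460
80+: 6600 * 0.923 + 1550 * 0.315 = 6092 + 488 = 6580
Net migration: 0–19 + 320 → 4456; 20–39 − 180 → 5070; 40–59 − 110 → 9135; 60–79 − 100 → 6360; 80+ + 270 → 6850
End of period: [4456, 5070, 9135, 6360, 6850]
[period 2]
Births: 5070 * 0.236 = 1197, 9135 * 0.275 = 2512 → 3709
20–39: 4456 * 0.946 = 4215
40–59: 5070 * 0.963 = 4882
60–79: 9135 * 0.95 = 8678
80+: 6360 * 0.923 + 6850 * 0.315 = 5870 + 2158 = 8028
Net migration: 0–19 + 320 → 4029; 20–39 − 180 → 4035; 40–59 − 110 → 4772; 60–79 − 100 → 8578; 80+ + 270 → 8298
End of period: [4029, 4035, 4772, 8578, 8298]
[period 3]
Births: 4035 * 0.236 = 952, 4772 * 0.275 = 1312 → 2264
20–39: 4029 * 0.946 = 3811
40–59: 4035 * 0.963 = 3886
60–79: 4772 * 0.95 = 4533
80+: 8578 * 0.923 + 8298 * 0.315 = 7917 + 2614 = 10531
Net migration: 0–19 + 320 → 2584; 20–39 − 180 → 3631; 40–59 − 110 → 3776; 60–79 − 100 → 4433; 80+ + 270 → 10801
End of period: [2584, 3631, 3776, 4433, 10801]
Total: 30100 → 25225; change = -4875; percentage change = -16.2%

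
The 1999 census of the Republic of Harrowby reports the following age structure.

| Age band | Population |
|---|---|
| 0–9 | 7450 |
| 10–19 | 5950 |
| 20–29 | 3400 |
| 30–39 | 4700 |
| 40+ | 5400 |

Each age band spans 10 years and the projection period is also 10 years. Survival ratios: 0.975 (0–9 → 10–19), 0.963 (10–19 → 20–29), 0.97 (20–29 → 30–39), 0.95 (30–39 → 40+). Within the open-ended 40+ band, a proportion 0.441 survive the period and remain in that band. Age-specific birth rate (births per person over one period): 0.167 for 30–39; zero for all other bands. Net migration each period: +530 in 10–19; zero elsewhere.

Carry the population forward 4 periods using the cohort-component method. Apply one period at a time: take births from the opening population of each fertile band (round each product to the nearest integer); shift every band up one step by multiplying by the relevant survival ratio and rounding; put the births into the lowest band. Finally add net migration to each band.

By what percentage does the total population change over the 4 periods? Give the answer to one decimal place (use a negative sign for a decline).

Call the groups 1 to 5, youngest first.
[period 1]
Births: 4700 × 0.167 = 785
Group 2: 7450 × 0.975 = 7264
Group 3: 5950 × 0.963 = 5730
Group 4: 3400 × 0.97 = 3298
Group 5: 4700 × 0.95 + 5400 × 0.441 = 4465 + 2381 = 6846
Net migration: Group 2 + 530 → 7794
→ [785, 7794, 5730, 3298, 6846]
[period 2]
Births: 3298 × 0.167 = 551
Group 2: 785 × 0.975 = 765
Group 3: 7794 × 0.963 = 7506
Group 4: 5730 × 0.97 = 5558
Group 5: 3298 × 0.95 + 6846 × 0.441 = 3133 + 3019 = 6152
Net migration: Group 2 + 530 → 1295
→ [551, 1295, 7506, 5558, 6152]
[period 3]
Births: 5558 × 0.167 = 928
Group 2: 551 × 0.975 = 537
Group 3: 1295 × 0.963 = 1247
Group 4: 7506 × 0.97 = 7281
Group 5: 5558 × 0.95 + 6152 × 0.441 = 5280 + 2713 = 7993
Net migration: Group 2 + 530 → 1067
→ [928, 1067, 1247, 7281, 7993]
[period 4]
Births: 7281 × 0.167 = 1216
Group 2: 928 × 0.975 = 905
Group 3: 1067 × 0.963 = 1028
Group 4: 1247 × 0.97 = 1210
Group 5: 7281 × 0.95 + 7993 × 0.441 = 6917 + 3525 = 10442
Net migration: Group 2 + 530 → 1435
→ [1216, 1435, 1028, 1210, 10442]
Total: 26900 → 15331; change = -11569; percentage change = -43.0%

-43.0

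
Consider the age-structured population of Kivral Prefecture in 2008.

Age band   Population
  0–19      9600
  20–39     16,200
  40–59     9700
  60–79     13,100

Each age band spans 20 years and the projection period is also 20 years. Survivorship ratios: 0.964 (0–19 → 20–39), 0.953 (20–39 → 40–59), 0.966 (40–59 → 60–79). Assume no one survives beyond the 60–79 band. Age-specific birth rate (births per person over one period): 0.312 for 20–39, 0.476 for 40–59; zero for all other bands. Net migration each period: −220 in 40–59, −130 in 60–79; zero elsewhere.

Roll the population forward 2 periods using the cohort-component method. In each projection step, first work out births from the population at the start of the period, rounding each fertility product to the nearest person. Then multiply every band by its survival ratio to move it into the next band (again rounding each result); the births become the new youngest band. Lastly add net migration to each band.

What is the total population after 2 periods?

42625

Call the groups 1 to 4, youngest first.
[period 1]
Births: 16200 × 0.312 = 5054, 9700 × 0.476 = 4617 → total 9671
Group 2: 9600 × 0.964 = 9254
Group 3: 16200 × 0.953 = 15439
Group 4: 9700 × 0.966 = 9370
Net migration: Group 3 − 220 → 15219; Group 4 − 130 → 9240
→ [9671, 9254, 15219, 9240]
[period 2]
Births: 9254 × 0.312 = 2887, 15219 × 0.476 = 7244 → total 10131
Group 2: 9671 × 0.964 = 9323
Group 3: 9254 × 0.953 = 8819
Group 4: 15219 × 0.966 = 14702
Net migration: Group 3 − 220 → 8599; Group 4 − 130 → 14572
→ [10131, 9323, 8599, 14572]
Total after period 2: 10131 + 9323 + 8599 + 14572 = 42625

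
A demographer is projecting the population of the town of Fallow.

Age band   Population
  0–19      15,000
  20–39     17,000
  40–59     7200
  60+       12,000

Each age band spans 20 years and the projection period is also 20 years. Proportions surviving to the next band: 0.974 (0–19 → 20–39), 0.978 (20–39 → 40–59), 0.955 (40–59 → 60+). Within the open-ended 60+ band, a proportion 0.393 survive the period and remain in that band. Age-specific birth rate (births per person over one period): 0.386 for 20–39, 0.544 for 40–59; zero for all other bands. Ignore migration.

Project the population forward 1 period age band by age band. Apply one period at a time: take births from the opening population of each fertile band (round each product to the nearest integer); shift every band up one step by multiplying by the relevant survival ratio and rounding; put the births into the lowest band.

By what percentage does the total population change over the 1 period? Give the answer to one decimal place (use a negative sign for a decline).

4.1

Call the bands 1 to 4, youngest first.
Period 1.
Births: 17000 × 0.386 = 6562 ; 7200 × 0.544 = 3917 → 10479
Band 2: 15000 × 0.974 = 14610
Band 3: 17000 × 0.978 = 16626
Band 4: 7200 × 0.955 + 12000 × 0.393 = 6876 + 4716 = 11592
End of period: [10479, 14610, 16626, 11592]
Total: 51200 → 53307; change = 2107; percentage change = 4.1%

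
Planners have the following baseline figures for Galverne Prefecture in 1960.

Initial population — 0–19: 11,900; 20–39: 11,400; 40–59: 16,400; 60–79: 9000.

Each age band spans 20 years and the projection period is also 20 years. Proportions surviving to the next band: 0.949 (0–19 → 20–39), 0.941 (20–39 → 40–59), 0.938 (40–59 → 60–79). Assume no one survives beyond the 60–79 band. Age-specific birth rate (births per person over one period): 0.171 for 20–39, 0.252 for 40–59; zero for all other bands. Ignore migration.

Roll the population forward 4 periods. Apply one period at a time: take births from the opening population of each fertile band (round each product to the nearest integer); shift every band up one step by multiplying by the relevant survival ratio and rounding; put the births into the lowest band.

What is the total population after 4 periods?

Period 1.
Births: 11400 × 0.171 = 1949, 16400 × 0.252 = 4133 → 6082
20–39: 11900 × 0.949 = 11293
40–59: 11400 × 0.941 = 10727
60–79: 16400 × 0.938 = 15383
Population now: 0–19=6082, 20–39=11293, 40–59=10727, 60–79=15383
Period 2.
Births: 11293 × 0.171 = 1931, 10727 × 0.252 = 2703 → 4634
20–39: 6082 × 0.949 = 5772
40–59: 11293 × 0.941 = 10627
60–79: 10727 × 0.938 = 10062
Population now: 0–19=4634, 20–39=5772, 40–59=10627, 60–79=10062
Period 3.
Births: 5772 × 0.171 = 987, 10627 × 0.252 = 2678 → 3665
20–39: 4634 × 0.949 = 4398
40–59: 5772 × 0.941 = 5431
60–79: 10627 × 0.938 = 9968
Population now: 0–19=3665, 20–39=4398, 40–59=5431, 60–79=9968
Period 4.
Births: 4398 × 0.171 = 752, 5431 × 0.252 = 1369 → 2121
20–39: 3665 × 0.949 = 3478
40–59: 4398 × 0.941 = 4139
60–79: 5431 × 0.938 = 5094
Population now: 0–19=2121, 20–39=3478, 40–59=4139, 60–79=5094
Total after period 4: 2121 + 3478 + 4139 + 5094 = 14832

14832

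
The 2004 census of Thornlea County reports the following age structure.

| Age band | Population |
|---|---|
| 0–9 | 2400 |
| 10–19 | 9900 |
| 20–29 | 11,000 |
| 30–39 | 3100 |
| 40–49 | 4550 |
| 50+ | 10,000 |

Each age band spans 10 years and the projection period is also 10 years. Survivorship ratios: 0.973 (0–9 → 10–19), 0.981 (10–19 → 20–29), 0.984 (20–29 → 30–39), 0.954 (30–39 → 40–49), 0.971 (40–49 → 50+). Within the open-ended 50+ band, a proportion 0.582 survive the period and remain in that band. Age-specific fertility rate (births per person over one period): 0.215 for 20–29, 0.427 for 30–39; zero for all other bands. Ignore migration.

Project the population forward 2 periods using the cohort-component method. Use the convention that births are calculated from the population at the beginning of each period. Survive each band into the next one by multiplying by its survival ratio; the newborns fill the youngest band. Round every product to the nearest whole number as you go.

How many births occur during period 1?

Call the bands 1 to 6, youngest first.
After projecting period 1:
Births: 11000 × 0.215 = 2365  |  3100 × 0.427 = 1324 ⇒ total 3689
Band 2: 2400 × 0.973 = 2335
Band 3: 9900 × 0.981 = 9712
Band 4: 11000 × 0.984 = 10824
Band 5: 3100 × 0.954 = 2957
Band 6: 4550 × 0.971 + 10000 × 0.582 = 4418 + 5820 = 10238
End of period: [3689, 2335, 9712, 10824, 2957, 10238]

3689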